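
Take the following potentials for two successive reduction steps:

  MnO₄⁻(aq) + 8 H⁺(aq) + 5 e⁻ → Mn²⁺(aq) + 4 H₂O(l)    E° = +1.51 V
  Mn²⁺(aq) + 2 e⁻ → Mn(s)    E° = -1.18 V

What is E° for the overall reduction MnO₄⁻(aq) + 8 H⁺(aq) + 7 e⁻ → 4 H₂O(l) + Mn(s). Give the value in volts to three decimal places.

+0.741 V

Adding the free-energy changes (−nFE°) of the two steps gives −n₃FE°₃ = −n₁FE°₁ − n₂FE°₂.
E°₃ = (5×+1.51 + 2×-1.18) / 7 = (+5.190) / 7 = +0.741 V.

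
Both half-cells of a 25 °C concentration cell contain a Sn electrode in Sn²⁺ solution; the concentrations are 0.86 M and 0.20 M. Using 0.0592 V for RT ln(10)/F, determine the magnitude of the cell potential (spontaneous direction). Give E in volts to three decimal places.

+0.019 V

For a concentration cell E°cell = 0. The 0.86 M side is the cathode (reduction is favoured where [Sn²⁺] is higher).
With n = 2, E = −(0.0592/2) log([Sn²⁺]ₐₙ/[Sn²⁺]꜀ₐₜ) = −(0.0592/2) log(0.2/0.86) = −(0.0592/2)(-0.633) = +0.019 V.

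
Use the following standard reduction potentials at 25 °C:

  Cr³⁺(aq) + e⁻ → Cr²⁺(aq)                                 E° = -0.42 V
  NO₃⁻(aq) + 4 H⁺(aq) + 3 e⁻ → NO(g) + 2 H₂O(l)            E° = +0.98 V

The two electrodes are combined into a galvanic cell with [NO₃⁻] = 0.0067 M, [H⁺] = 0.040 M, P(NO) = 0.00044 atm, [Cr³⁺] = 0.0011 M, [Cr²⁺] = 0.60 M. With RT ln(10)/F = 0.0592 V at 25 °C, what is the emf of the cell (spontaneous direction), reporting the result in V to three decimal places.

+1.475 V

NO₃⁻/NO is the cathode (higher E°), Cr³⁺/Cr²⁺ the anode: E°cell = +0.98 − (-0.42) = +1.40 V, n = 3.
Overall: NO₃⁻(aq) + 4 H⁺(aq) + 3 Cr²⁺(aq) → NO(g) + 2 H₂O(l) + 3 Cr³⁺(aq)
Q = P(NO)·[Cr³⁺]^3 / ([NO₃⁻]·[H⁺]^4·[Cr²⁺]^3); log Q = -3.801.
E = E° − (0.0592/n) log Q = +1.40 − (0.0592/3)(-3.801) = +1.475 V.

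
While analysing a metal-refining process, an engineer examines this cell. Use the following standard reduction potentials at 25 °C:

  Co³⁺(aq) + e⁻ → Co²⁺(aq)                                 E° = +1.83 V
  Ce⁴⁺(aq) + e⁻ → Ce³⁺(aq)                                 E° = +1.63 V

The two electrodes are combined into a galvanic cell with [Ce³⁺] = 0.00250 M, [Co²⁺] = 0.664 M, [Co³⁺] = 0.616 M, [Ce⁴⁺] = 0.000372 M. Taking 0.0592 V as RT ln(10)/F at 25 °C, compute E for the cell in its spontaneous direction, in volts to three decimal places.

+0.247 V

Co³⁺/Co²⁺ is the cathode (higher E°), Ce⁴⁺/Ce³⁺ the anode: E°cell = +1.83 − (+1.63) = +0.20 V, n = 1.
Overall: Co³⁺(aq) + Ce³⁺(aq) → Co²⁺(aq) + Ce⁴⁺(aq)
Q = [Co²⁺]·[Ce⁴⁺] / ([Co³⁺]·[Ce³⁺]); log Q = -0.795.
E = E° − (0.0592/n) log Q = +0.20 − (0.0592/1)(-0.795) = +0.247 V.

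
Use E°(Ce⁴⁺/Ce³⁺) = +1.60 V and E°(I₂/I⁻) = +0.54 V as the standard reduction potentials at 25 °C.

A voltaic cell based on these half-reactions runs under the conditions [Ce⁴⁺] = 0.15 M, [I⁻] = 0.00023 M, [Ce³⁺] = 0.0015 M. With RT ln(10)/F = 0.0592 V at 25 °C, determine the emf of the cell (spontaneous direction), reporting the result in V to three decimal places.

+0.963 V

Ce⁴⁺/Ce³⁺ is the cathode (higher E°), I₂/I⁻ the anode: E°cell = +1.60 − (+0.54) = +1.06 V, n = 2.
Overall: 2 Ce⁴⁺(aq) + 2 I⁻(aq) → 2 Ce³⁺(aq) + I₂(s)
Q = [Ce³⁺]^2 / ([Ce⁴⁺]^2·[I⁻]^2); log Q = 3.277.
E = E° − (0.0592/n) log Q = +1.06 − (0.0592/2)(3.277) = +0.963 V.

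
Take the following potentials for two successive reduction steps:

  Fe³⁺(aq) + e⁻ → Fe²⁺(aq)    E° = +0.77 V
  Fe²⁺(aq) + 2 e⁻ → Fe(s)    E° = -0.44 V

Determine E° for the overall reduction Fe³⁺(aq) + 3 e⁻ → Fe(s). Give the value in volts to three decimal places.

Since ΔG° = −nFE° is additive over sequential reductions, n₃E°₃ = n₁E°₁ + n₂E°₂.
E°₃ = (1×+0.77 + 2×-0.44) / 3 = (-0.110) / 3 = -0.037 V.
Simply averaging or adding the two E° values would be wrong; the electron-weighted sum is required.

-0.037 V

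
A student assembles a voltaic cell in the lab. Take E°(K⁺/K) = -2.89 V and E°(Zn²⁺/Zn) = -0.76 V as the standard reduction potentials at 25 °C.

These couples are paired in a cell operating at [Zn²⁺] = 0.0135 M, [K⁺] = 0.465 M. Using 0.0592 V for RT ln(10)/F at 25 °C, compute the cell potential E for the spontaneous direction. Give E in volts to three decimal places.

Zn²⁺/Zn is the cathode (higher E°), K⁺/K the anode: E°cell = -0.76 − (-2.89) = +2.13 V, n = 2.
Overall: Zn²⁺(aq) + 2 K(s) → Zn(s) + 2 K⁺(aq)
Q = [K⁺]^2 / ([Zn²⁺]); log Q = 1.205.
E = E° − (0.0592/n) log Q = +2.13 − (0.0592/2)(1.205) = +2.094 V.

+2.094 V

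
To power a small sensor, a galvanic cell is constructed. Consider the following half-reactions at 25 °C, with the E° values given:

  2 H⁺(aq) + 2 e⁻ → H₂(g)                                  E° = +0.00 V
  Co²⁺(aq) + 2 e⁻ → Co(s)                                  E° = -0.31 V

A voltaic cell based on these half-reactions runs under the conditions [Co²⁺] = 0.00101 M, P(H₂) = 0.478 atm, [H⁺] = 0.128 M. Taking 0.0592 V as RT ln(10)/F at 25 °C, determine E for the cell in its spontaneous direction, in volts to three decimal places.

+0.355 V

H⁺/H₂ is the cathode (higher E°), Co²⁺/Co the anode: E°cell = +0.00 − (-0.31) = +0.31 V, n = 2.
Overall: 2 H⁺(aq) + Co(s) → H₂(g) + Co²⁺(aq)
Q = P(H₂)·[Co²⁺] / ([H⁺]^2); log Q = -1.531.
E = E° − (0.0592/n) log Q = +0.31 − (0.0592/2)(-1.531) = +0.355 V.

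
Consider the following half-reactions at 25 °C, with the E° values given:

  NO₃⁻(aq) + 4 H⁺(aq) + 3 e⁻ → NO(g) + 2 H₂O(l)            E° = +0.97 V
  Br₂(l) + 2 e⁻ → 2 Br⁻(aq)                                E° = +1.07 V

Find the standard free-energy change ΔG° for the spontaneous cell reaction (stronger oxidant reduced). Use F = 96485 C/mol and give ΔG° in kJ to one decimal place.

-57.9 kJ

Br₂/Br⁻ (E° = +1.07 V) is the cathode; NO₃⁻/NO (E° = +0.97 V) is the anode, so E°cell = +0.10 V.
Balancing electrons gives n = 6 (lcm of 2 and 3).
ΔG° = −nFE° = −(6)(96485)(+0.10) = -57,891 J = -57.9 kJ.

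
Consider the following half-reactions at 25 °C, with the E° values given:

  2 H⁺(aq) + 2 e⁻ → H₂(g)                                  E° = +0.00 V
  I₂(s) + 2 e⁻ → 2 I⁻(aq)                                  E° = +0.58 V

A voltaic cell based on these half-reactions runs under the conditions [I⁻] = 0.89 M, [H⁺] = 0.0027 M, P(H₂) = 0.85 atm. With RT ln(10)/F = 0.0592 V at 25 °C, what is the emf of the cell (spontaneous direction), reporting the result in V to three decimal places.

+0.733 V

I₂/I⁻ is the cathode (higher E°), H⁺/H₂ the anode: E°cell = +0.58 − (+0.00) = +0.58 V, n = 2.
Overall: I₂(s) + H₂(g) → 2 I⁻(aq) + 2 H⁺(aq)
Q = [I⁻]^2·[H⁺]^2 / (P(H₂)); log Q = -5.168.
E = E° − (0.0592/n) log Q = +0.58 − (0.0592/2)(-5.168) = +0.733 V.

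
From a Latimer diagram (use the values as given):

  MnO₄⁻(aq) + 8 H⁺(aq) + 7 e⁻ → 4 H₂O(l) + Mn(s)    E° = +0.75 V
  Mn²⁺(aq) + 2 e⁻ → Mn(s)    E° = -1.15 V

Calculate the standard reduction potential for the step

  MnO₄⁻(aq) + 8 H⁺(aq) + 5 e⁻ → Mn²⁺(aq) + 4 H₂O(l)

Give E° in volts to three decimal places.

Sequential free energies add, so n₃E°₃ = n₁E°₁ + n₂E°₂.
With n₃ = 7, and the known step contributing 2×(-1.15) V, the unknown satisfies 5·E° = 7×(+0.75) − 2×(-1.15) = +7.550.
E° = +7.550 / 5 = +1.510 V.

+1.510 V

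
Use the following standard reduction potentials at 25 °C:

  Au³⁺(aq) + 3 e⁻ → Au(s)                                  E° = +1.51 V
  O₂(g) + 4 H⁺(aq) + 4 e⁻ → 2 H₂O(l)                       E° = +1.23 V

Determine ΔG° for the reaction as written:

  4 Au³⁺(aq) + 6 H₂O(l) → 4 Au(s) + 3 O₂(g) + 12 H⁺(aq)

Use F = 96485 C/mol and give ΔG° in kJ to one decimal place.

-324.2 kJ

As written, Au³⁺/Au is reduced (cathode) and O₂/H₂O is oxidised (anode), so E°cell = (+1.51) − (+1.23) = +0.28 V.
Balancing electrons gives n = 12.
ΔG° = −nFE° = −(12)(96485)(+0.28) = -324,190 J = -324.2 kJ.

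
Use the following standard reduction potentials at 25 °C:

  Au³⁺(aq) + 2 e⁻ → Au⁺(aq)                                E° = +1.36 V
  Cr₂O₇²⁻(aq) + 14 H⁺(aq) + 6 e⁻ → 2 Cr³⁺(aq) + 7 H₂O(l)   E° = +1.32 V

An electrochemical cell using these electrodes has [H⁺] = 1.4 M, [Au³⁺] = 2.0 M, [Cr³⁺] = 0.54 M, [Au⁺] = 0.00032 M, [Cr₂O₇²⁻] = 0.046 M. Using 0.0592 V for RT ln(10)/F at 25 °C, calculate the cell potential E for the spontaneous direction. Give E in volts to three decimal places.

Au³⁺/Au⁺ is the cathode (higher E°), Cr₂O₇²⁻/Cr³⁺ the anode: E°cell = +1.36 − (+1.32) = +0.04 V, n = 6.
Overall: 3 Au³⁺(aq) + 2 Cr³⁺(aq) + 7 H₂O(l) → 3 Au⁺(aq) + Cr₂O₇²⁻(aq) + 14 H⁺(aq)
Q = [Au⁺]^3·[Cr₂O₇²⁻]·[H⁺]^14 / ([Au³⁺]^3·[Cr³⁺]^2); log Q = -10.144.
E = E° − (0.0592/n) log Q = +0.04 − (0.0592/6)(-10.144) = +0.140 V.

+0.140 V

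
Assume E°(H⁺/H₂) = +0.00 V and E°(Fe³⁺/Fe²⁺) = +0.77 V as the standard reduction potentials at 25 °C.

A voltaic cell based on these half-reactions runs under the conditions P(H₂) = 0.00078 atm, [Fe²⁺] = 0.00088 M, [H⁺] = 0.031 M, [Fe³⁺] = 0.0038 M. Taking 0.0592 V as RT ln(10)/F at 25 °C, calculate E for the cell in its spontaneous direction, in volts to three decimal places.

Fe³⁺/Fe²⁺ is the cathode (higher E°), H⁺/H₂ the anode: E°cell = +0.77 − (+0.00) = +0.77 V, n = 2.
Overall: 2 Fe³⁺(aq) + H₂(g) → 2 Fe²⁺(aq) + 2 H⁺(aq)
Q = [Fe²⁺]^2·[H⁺]^2 / ([Fe³⁺]^2·P(H₂)); log Q = -1.180.
E = E° − (0.0592/n) log Q = +0.77 − (0.0592/2)(-1.180) = +0.805 V.

+0.805 V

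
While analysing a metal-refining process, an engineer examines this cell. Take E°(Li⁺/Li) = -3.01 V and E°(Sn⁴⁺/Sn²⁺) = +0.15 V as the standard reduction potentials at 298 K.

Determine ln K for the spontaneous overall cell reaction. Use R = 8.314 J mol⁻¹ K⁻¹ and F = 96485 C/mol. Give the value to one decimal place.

246.1

Cathode: Sn⁴⁺/Sn²⁺; anode: Li⁺/Li. E°cell = (+0.15) − (-3.01) = +3.16 V, with n = 2.
ΔG° = −nFE° = −RT ln K, so ln K = nFE°/(RT) = (2)(96485)(+3.16) / ((8.314)(298)) = 246.122.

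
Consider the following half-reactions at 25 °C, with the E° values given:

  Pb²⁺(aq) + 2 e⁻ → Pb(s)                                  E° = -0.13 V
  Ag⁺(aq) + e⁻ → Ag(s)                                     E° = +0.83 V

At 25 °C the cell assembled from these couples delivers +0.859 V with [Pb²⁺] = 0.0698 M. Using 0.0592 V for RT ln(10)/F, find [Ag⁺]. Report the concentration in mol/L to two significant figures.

0.0052 M

Ag⁺/Ag is the cathode, Pb²⁺/Pb the anode: E°cell = +0.96 V, n = 2.
Overall reaction: 2 Ag⁺(aq) + Pb(s) → 2 Ag(s) + Pb²⁺(aq); Q = [Pb²⁺]^1/[Ag⁺]^2.
From E = E° − (0.0592/n) log Q: log Q = (E° − E)·n/0.0592 = (+0.96 − (+0.859))·2/0.0592 = 3.4122.
So 2·log[Ag⁺] = 1·log(0.0698) − log Q = -1.1561 − (3.4122) = -4.5683; log[Ag⁺] = -4.5683 / 2 = -2.2841; [Ag⁺] = 10^(-2.2841) ≈ 0.0052 M.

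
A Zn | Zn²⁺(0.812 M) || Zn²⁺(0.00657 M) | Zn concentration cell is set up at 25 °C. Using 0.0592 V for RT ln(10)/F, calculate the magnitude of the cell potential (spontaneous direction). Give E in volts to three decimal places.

For a concentration cell E°cell = 0. The 0.812 M side is the cathode (reduction is favoured where [Zn²⁺] is higher).
With n = 2, E = −(0.0592/2) log([Zn²⁺]ₐₙ/[Zn²⁺]꜀ₐₜ) = −(0.0592/2) log(0.00657/0.812) = −(0.0592/2)(-2.092) = +0.062 V.

+0.062 V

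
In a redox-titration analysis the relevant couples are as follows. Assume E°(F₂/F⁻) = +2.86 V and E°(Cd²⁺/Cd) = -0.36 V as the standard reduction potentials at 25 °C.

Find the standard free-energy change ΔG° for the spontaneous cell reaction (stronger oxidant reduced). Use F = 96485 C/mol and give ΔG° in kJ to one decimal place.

-621.4 kJ

F₂/F⁻ (E° = +2.86 V) is the cathode; Cd²⁺/Cd (E° = -0.36 V) is the anode, so E°cell = +3.22 V.
Balancing electrons gives n = 2 (lcm of 2 and 2).
ΔG° = −nFE° = −(2)(96485)(+3.22) = -621,363 J = -621.4 kJ.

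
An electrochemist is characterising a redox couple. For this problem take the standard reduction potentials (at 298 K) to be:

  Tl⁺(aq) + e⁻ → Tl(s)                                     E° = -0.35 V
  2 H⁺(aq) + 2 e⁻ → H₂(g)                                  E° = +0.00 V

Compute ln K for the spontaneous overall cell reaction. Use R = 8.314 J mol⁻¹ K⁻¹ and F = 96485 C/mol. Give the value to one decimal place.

27.3

Cathode: H⁺/H₂; anode: Tl⁺/Tl. E°cell = (+0.00) − (-0.35) = +0.35 V, with n = 2.
ΔG° = −nFE° = −RT ln K, so ln K = nFE°/(RT) = (2)(96485)(+0.35) / ((8.314)(298)) = 27.260.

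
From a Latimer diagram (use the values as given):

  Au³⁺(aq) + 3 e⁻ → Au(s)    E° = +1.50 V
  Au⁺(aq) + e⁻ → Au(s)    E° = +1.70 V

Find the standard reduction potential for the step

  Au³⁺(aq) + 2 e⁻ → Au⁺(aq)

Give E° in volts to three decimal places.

Sequential free energies add, so n₃E°₃ = n₁E°₁ + n₂E°₂.
With n₃ = 3, and the known step contributing 1×(+1.70) V, the unknown satisfies 2·E° = 3×(+1.50) − 1×(+1.70) = +2.800.
E° = +2.800 / 2 = +1.400 V.

+1.400 V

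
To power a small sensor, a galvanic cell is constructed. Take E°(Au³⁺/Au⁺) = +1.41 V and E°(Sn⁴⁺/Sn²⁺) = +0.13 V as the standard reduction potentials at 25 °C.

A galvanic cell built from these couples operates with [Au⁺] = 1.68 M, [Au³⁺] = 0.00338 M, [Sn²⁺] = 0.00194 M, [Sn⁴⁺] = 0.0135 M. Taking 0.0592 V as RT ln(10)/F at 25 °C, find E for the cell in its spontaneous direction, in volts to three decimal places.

+1.175 V

Au³⁺/Au⁺ is the cathode (higher E°), Sn⁴⁺/Sn²⁺ the anode: E°cell = +1.41 − (+0.13) = +1.28 V, n = 2.
Overall: Au³⁺(aq) + Sn²⁺(aq) → Au⁺(aq) + Sn⁴⁺(aq)
Q = [Au⁺]·[Sn⁴⁺] / ([Au³⁺]·[Sn²⁺]); log Q = 3.539.
E = E° − (0.0592/n) log Q = +1.28 − (0.0592/2)(3.539) = +1.175 V.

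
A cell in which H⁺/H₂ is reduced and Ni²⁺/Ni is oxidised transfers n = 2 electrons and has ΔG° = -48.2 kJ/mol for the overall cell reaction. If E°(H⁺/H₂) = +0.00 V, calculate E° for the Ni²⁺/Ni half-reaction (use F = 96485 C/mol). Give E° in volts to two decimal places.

-0.25 V

E°cell = −ΔG°/(nF) = −(-48.2×10³)/((2)(96485)) = +0.250 V.
Since H⁺/H₂ is the cathode and Ni²⁺/Ni the anode, E°cell = E°(H⁺/H₂) − E°(Ni²⁺/Ni).
So E°(Ni²⁺/Ni) = E°(H⁺/H₂) − E°cell = (+0.00) − (+0.250) = -0.25 V.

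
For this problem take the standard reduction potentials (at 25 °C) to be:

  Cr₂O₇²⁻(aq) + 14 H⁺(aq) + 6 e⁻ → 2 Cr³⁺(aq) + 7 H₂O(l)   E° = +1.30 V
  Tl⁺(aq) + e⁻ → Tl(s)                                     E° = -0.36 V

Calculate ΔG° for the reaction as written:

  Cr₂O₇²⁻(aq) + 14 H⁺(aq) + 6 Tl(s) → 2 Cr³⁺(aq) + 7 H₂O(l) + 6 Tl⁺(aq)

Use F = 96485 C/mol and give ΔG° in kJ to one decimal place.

-961.0 kJ

As written, Cr₂O₇²⁻/Cr³⁺ is reduced (cathode) and Tl⁺/Tl is oxidised (anode), so E°cell = (+1.30) − (-0.36) = +1.66 V.
Balancing electrons gives n = 6.
ΔG° = −nFE° = −(6)(96485)(+1.66) = -960,991 J = -961.0 kJ.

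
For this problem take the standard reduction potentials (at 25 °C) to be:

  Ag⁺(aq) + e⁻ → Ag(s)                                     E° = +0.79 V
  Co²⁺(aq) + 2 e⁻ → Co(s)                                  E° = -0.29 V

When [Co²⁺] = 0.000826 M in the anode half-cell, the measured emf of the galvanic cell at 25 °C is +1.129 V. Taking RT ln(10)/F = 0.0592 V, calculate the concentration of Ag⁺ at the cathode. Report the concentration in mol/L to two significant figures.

Ag⁺/Ag is the cathode, Co²⁺/Co the anode: E°cell = +1.08 V, n = 2.
Overall reaction: 2 Ag⁺(aq) + Co(s) → 2 Ag(s) + Co²⁺(aq); Q = [Co²⁺]^1/[Ag⁺]^2.
From E = E° − (0.0592/n) log Q: log Q = (E° − E)·n/0.0592 = (+1.08 − (+1.129))·2/0.0592 = -1.6554.
So 2·log[Ag⁺] = 1·log(0.000826) − log Q = -3.0830 − (-1.6554) = -1.4276; log[Ag⁺] = -1.4276 / 2 = -0.7138; [Ag⁺] = 10^(-0.7138) ≈ 0.19 M.

0.19 M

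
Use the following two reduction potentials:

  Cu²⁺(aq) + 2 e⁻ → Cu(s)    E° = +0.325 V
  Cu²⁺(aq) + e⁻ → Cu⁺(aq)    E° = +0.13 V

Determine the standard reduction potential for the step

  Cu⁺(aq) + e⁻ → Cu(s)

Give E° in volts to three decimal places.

+0.520 V

Sequential free energies add, so n₃E°₃ = n₁E°₁ + n₂E°₂.
With n₃ = 2, and the known step contributing 1×(+0.13) V, the unknown satisfies 1·E° = 2×(+0.325) − 1×(+0.13) = +0.520.
E° = +0.520 / 1 = +0.520 V.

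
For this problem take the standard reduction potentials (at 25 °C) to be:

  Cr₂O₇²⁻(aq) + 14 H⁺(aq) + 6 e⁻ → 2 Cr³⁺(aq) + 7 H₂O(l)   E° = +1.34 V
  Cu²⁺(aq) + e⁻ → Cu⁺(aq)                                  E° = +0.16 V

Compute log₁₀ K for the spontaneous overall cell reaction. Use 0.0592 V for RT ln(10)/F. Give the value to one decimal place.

Cathode: Cr₂O₇²⁻/Cr³⁺; anode: Cu²⁺/Cu⁺. E°cell = +1.18 V, n = 6.
log K = nE°cell / 0.0592 = (6)(+1.18) / 0.0592 = 119.6.

119.6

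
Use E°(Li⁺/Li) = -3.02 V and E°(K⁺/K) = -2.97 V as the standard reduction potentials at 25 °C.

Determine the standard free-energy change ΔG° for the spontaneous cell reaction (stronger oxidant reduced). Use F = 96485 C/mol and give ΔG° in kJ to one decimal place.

K⁺/K (E° = -2.97 V) is the cathode; Li⁺/Li (E° = -3.02 V) is the anode, so E°cell = +0.05 V.
Balancing electrons gives n = 1 (lcm of 1 and 1).
ΔG° = −nFE° = −(1)(96485)(+0.05) = -4,824 J = -4.8 kJ.

-4.8 kJ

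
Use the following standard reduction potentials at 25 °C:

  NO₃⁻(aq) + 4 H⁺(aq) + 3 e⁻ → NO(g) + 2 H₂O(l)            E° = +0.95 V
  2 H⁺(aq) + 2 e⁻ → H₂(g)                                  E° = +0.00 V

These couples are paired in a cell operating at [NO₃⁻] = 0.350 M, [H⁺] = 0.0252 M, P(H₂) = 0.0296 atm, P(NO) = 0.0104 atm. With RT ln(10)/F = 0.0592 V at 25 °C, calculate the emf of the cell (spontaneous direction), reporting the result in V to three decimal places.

NO₃⁻/NO is the cathode (higher E°), H⁺/H₂ the anode: E°cell = +0.95 − (+0.00) = +0.95 V, n = 6.
Overall: 2 NO₃⁻(aq) + 2 H⁺(aq) + 3 H₂(g) → 2 NO(g) + 4 H₂O(l)
Q = P(NO)^2 / ([NO₃⁻]^2·[H⁺]^2·P(H₂)^3); log Q = 4.729.
E = E° − (0.0592/n) log Q = +0.95 − (0.0592/6)(4.729) = +0.903 V.

+0.903 V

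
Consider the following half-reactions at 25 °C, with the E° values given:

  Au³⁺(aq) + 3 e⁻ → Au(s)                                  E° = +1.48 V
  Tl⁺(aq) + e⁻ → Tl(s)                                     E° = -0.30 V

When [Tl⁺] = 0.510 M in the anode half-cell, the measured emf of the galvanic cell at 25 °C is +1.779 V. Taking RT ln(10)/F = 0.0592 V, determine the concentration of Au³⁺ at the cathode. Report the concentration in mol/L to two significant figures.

0.12 M

Au³⁺/Au is the cathode, Tl⁺/Tl the anode: E°cell = +1.78 V, n = 3.
Overall reaction: Au³⁺(aq) + 3 Tl(s) → Au(s) + 3 Tl⁺(aq); Q = [Tl⁺]^3/[Au³⁺]^1.
From E = E° − (0.0592/n) log Q: log Q = (E° − E)·n/0.0592 = (+1.78 − (+1.779))·3/0.0592 = 0.0507.
So 1·log[Au³⁺] = 3·log(0.51) − log Q = -0.8773 − (0.0507) = -0.9280; [Au³⁺] = 10^(-0.9280) ≈ 0.12 M.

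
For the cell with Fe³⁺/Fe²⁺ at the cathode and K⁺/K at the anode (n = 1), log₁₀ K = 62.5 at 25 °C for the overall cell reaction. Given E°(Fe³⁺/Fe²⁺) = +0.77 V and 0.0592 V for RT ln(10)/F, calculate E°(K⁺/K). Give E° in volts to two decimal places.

E°cell = (0.0592/n)·log K = (0.0592/1)(62.5) = +3.700 V.
Since Fe³⁺/Fe²⁺ is the cathode and K⁺/K the anode, E°cell = E°(Fe³⁺/Fe²⁺) − E°(K⁺/K).
So E°(K⁺/K) = E°(Fe³⁺/Fe²⁺) − E°cell = (+0.77) − (+3.700) = -2.93 V.

-2.93 V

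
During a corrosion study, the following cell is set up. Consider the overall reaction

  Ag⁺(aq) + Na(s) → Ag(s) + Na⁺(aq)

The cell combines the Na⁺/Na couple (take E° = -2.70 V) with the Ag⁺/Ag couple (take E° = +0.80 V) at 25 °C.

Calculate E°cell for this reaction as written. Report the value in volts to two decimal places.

+3.50 V

The Ag⁺/Ag couple has the higher reduction potential, so it is the cathode; Na⁺/Na is oxidised at the anode.
E°cell = E°(cathode) − E°(anode) = (+0.80) − (-2.70) = +3.50 V.
Since E°cell > 0, the reaction is spontaneous under standard conditions.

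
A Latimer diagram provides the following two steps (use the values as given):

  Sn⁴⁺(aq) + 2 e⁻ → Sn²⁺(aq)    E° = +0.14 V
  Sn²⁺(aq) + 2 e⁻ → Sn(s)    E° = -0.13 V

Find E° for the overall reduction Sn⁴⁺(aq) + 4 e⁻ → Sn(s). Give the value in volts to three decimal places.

Adding the free-energy changes (−nFE°) of the two steps gives −n₃FE°₃ = −n₁FE°₁ − n₂FE°₂.
E°₃ = (2×+0.14 + 2×-0.13) / 4 = (+0.020) / 4 = +0.005 V.

+0.005 V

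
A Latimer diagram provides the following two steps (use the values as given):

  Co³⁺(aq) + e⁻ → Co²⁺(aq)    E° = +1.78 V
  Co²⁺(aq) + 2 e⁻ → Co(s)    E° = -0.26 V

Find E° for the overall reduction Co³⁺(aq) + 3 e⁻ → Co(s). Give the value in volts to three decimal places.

+0.420 V

Adding the free-energy changes (−nFE°) of the two steps gives −n₃FE°₃ = −n₁FE°₁ − n₂FE°₂.
E°₃ = (1×+1.78 + 2×-0.26) / 3 = (+1.260) / 3 = +0.420 V.
E° values themselves are not directly additive — weighting by electron count is essential.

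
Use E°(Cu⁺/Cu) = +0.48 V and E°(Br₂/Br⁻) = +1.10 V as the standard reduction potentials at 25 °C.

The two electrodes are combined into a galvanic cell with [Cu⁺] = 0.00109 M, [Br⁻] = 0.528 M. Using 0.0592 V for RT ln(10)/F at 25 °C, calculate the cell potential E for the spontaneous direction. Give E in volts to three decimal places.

+0.812 V

Br₂/Br⁻ is the cathode (higher E°), Cu⁺/Cu the anode: E°cell = +1.10 − (+0.48) = +0.62 V, n = 2.
Overall: Br₂(l) + 2 Cu(s) → 2 Br⁻(aq) + 2 Cu⁺(aq)
Q = [Br⁻]^2·[Cu⁺]^2; log Q = -6.480.
E = E° − (0.0592/n) log Q = +0.62 − (0.0592/2)(-6.480) = +0.812 V.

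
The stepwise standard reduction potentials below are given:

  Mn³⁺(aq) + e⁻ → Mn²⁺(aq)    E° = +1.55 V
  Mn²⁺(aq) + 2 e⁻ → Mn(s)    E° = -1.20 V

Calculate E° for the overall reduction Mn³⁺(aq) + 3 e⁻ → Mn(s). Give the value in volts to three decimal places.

-0.283 V

Standard free energies of sequential steps add: ΔG°₃ = ΔG°₁ + ΔG°₂, so n₃E°₃ = n₁E°₁ + n₂E°₂.
E°₃ = (1×+1.55 + 2×-1.20) / 3 = (-0.850) / 3 = -0.283 V.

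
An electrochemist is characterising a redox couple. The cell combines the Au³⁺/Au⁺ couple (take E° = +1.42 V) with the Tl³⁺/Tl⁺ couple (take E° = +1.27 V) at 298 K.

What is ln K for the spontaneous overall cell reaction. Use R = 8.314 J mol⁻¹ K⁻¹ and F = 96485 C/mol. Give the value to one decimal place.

11.7

Cathode: Au³⁺/Au⁺; anode: Tl³⁺/Tl⁺. E°cell = (+1.42) − (+1.27) = +0.15 V, with n = 2.
ΔG° = −nFE° = −RT ln K, so ln K = nFE°/(RT) = (2)(96485)(+0.15) / ((8.314)(298)) = 11.683.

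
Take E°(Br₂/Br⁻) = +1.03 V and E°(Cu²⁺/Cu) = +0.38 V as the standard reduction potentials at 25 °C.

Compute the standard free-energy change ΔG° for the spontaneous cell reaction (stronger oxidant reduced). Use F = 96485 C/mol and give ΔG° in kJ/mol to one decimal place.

Br₂/Br⁻ (E° = +1.03 V) is the cathode; Cu²⁺/Cu (E° = +0.38 V) is the anode, so E°cell = +0.65 V.
Balancing electrons gives n = 2 (lcm of 2 and 2).
ΔG° = −nFE° = −(2)(96485)(+0.65) = -125,430 J = -125.4 kJ/mol.

-125.4 kJ/mol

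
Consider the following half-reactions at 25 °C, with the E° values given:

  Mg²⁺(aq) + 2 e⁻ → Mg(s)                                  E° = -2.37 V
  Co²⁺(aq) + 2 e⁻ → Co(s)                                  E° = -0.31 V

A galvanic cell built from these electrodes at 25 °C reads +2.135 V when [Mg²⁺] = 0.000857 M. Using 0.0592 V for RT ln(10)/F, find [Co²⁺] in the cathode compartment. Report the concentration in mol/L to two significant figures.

Co²⁺/Co is the cathode, Mg²⁺/Mg the anode: E°cell = +2.06 V, n = 2.
Overall reaction: Co²⁺(aq) + Mg(s) → Co(s) + Mg²⁺(aq); Q = [Mg²⁺]^1/[Co²⁺]^1.
From E = E° − (0.0592/n) log Q: log Q = (E° − E)·n/0.0592 = (+2.06 − (+2.135))·2/0.0592 = -2.5338.
So 1·log[Co²⁺] = 1·log(0.000857) − log Q = -3.0670 − (-2.5338) = -0.5332; [Co²⁺] = 10^(-0.5332) ≈ 0.29 M.

0.29 M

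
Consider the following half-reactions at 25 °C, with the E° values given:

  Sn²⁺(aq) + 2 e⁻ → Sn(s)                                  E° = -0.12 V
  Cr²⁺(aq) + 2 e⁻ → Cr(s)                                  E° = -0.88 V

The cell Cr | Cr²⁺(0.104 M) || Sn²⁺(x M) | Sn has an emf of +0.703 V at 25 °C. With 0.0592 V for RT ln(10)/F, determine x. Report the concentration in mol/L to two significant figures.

Sn²⁺/Sn is the cathode, Cr²⁺/Cr the anode: E°cell = +0.76 V, n = 2.
Overall reaction: Sn²⁺(aq) + Cr(s) → Sn(s) + Cr²⁺(aq); Q = [Cr²⁺]^1/[Sn²⁺]^1.
From E = E° − (0.0592/n) log Q: log Q = (E° − E)·n/0.0592 = (+0.76 − (+0.703))·2/0.0592 = 1.9257.
So 1·log[Sn²⁺] = 1·log(0.104) − log Q = -0.9830 − (1.9257) = -2.9087; [Sn²⁺] = 10^(-2.9087) ≈ 0.0012 M.

0.0012 M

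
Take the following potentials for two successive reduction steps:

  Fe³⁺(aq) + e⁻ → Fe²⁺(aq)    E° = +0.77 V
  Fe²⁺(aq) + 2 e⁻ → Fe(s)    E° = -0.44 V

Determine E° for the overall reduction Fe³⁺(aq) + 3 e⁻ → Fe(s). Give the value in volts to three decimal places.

Adding the free-energy changes (−nFE°) of the two steps gives −n₃FE°₃ = −n₁FE°₁ − n₂FE°₂.
E°₃ = (1×+0.77 + 2×-0.44) / 3 = (-0.110) / 3 = -0.037 V.
Simply averaging or adding the two E° values would be wrong; the electron-weighted sum is required.

-0.037 V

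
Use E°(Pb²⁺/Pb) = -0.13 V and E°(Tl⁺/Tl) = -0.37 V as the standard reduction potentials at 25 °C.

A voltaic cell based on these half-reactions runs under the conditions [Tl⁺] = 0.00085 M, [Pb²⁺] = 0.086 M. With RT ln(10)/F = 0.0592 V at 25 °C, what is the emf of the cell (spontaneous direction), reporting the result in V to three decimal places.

Pb²⁺/Pb is the cathode (higher E°), Tl⁺/Tl the anode: E°cell = -0.13 − (-0.37) = +0.24 V, n = 2.
Overall: Pb²⁺(aq) + 2 Tl(s) → Pb(s) + 2 Tl⁺(aq)
Q = [Tl⁺]^2 / ([Pb²⁺]); log Q = -5.076.
E = E° − (0.0592/n) log Q = +0.24 − (0.0592/2)(-5.076) = +0.390 V.

+0.390 V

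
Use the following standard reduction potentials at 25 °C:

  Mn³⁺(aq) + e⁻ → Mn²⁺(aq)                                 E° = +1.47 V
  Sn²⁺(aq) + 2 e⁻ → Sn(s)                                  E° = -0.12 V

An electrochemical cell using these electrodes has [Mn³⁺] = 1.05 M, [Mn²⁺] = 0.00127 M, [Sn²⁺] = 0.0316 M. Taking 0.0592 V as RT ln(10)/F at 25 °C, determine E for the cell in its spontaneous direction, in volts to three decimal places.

+1.807 V

Mn³⁺/Mn²⁺ is the cathode (higher E°), Sn²⁺/Sn the anode: E°cell = +1.47 − (-0.12) = +1.59 V, n = 2.
Overall: 2 Mn³⁺(aq) + Sn(s) → 2 Mn²⁺(aq) + Sn²⁺(aq)
Q = [Mn²⁺]^2·[Sn²⁺] / ([Mn³⁺]^2); log Q = -7.335.
E = E° − (0.0592/n) log Q = +1.59 − (0.0592/2)(-7.335) = +1.807 V.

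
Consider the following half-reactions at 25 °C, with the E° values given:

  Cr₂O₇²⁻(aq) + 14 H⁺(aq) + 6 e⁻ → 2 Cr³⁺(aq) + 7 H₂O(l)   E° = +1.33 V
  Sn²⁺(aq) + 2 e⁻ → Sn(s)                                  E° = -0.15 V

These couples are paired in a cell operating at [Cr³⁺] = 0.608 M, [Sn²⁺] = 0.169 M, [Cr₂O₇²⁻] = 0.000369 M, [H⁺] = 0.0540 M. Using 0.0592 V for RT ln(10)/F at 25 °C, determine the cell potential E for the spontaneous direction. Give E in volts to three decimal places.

Cr₂O₇²⁻/Cr³⁺ is the cathode (higher E°), Sn²⁺/Sn the anode: E°cell = +1.33 − (-0.15) = +1.48 V, n = 6.
Overall: Cr₂O₇²⁻(aq) + 14 H⁺(aq) + 3 Sn(s) → 2 Cr³⁺(aq) + 7 H₂O(l) + 3 Sn²⁺(aq)
Q = [Cr³⁺]^2·[Sn²⁺]^3 / ([Cr₂O₇²⁻]·[H⁺]^14); log Q = 18.431.
E = E° − (0.0592/n) log Q = +1.48 − (0.0592/6)(18.431) = +1.298 V.

+1.298 V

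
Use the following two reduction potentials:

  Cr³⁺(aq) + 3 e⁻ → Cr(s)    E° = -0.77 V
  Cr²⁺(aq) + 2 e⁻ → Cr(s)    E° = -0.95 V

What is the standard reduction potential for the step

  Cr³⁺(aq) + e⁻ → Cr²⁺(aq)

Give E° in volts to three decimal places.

Sequential free energies add, so n₃E°₃ = n₁E°₁ + n₂E°₂.
With n₃ = 3, and the known step contributing 2×(-0.95) V, the unknown satisfies 1·E° = 3×(-0.77) − 2×(-0.95) = -0.410.
E° = -0.410 / 1 = -0.410 V.

-0.410 V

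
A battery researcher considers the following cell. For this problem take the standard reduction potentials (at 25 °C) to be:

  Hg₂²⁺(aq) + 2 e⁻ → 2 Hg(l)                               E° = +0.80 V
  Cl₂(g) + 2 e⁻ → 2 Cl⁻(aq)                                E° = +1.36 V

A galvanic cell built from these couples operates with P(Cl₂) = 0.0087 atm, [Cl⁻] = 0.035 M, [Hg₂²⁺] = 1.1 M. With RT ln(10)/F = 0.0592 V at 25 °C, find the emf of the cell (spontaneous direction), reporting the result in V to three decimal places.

+0.584 V

Cl₂/Cl⁻ is the cathode (higher E°), Hg₂²⁺/Hg the anode: E°cell = +1.36 − (+0.80) = +0.56 V, n = 2.
Overall: Cl₂(g) + 2 Hg(l) → 2 Cl⁻(aq) + Hg₂²⁺(aq)
Q = [Cl⁻]^2·[Hg₂²⁺] / (P(Cl₂)); log Q = -0.810.
E = E° − (0.0592/n) log Q = +0.56 − (0.0592/2)(-0.810) = +0.584 V.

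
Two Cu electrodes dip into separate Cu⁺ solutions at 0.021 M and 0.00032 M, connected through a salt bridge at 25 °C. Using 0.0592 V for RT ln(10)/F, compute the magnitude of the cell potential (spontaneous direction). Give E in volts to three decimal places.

+0.108 V

For a concentration cell E°cell = 0. The 0.021 M side is the cathode (reduction is favoured where [Cu⁺] is higher).
With n = 1, E = −(0.0592/1) log([Cu⁺]ₐₙ/[Cu⁺]꜀ₐₜ) = −(0.0592/1) log(0.00032/0.021) = −(0.0592/1)(-1.817) = +0.108 V.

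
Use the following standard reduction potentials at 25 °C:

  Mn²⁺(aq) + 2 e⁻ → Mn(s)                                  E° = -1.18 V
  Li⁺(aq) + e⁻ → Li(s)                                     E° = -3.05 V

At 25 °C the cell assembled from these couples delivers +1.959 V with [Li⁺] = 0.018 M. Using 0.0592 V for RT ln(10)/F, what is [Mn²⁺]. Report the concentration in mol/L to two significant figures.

Mn²⁺/Mn is the cathode, Li⁺/Li the anode: E°cell = +1.87 V, n = 2.
Overall reaction: Mn²⁺(aq) + 2 Li(s) → Mn(s) + 2 Li⁺(aq); Q = [Li⁺]^2/[Mn²⁺]^1.
From E = E° − (0.0592/n) log Q: log Q = (E° − E)·n/0.0592 = (+1.87 − (+1.959))·2/0.0592 = -3.0068.
So 1·log[Mn²⁺] = 2·log(0.018) − log Q = -3.4895 − (-3.0068) = -0.4827; [Mn²⁺] = 10^(-0.4827) ≈ 0.33 M.

0.33 M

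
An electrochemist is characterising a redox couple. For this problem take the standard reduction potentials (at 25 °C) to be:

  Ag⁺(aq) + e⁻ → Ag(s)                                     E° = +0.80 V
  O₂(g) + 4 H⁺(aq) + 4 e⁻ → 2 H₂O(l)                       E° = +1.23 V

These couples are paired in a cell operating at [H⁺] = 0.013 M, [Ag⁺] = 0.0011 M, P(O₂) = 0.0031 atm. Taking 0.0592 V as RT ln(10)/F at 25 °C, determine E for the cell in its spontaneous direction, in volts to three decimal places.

+0.456 V

O₂/H₂O is the cathode (higher E°), Ag⁺/Ag the anode: E°cell = +1.23 − (+0.80) = +0.43 V, n = 4.
Overall: O₂(g) + 4 H⁺(aq) + 4 Ag(s) → 2 H₂O(l) + 4 Ag⁺(aq)
Q = [Ag⁺]^4 / (P(O₂)·[H⁺]^4); log Q = -1.782.
E = E° − (0.0592/n) log Q = +0.43 − (0.0592/4)(-1.782) = +0.456 V.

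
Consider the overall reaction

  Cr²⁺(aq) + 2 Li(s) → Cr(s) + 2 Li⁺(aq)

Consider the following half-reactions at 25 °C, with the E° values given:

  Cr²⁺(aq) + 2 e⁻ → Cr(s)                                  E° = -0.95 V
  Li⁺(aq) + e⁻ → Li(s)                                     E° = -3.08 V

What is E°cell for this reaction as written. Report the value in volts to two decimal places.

+2.13 V

The Cr²⁺/Cr couple has the higher reduction potential, so it is the cathode; Li⁺/Li is oxidised at the anode.
E°cell = E°(cathode) − E°(anode) = (-0.95) − (-3.08) = +2.13 V.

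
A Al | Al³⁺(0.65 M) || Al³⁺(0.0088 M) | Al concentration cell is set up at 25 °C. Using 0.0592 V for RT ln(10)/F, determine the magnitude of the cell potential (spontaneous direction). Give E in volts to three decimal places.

For a concentration cell E°cell = 0. The 0.65 M side is the cathode (reduction is favoured where [Al³⁺] is higher).
With n = 3, E = −(0.0592/3) log([Al³⁺]ₐₙ/[Al³⁺]꜀ₐₜ) = −(0.0592/3) log(0.0088/0.65) = −(0.0592/3)(-1.868) = +0.037 V.

+0.037 V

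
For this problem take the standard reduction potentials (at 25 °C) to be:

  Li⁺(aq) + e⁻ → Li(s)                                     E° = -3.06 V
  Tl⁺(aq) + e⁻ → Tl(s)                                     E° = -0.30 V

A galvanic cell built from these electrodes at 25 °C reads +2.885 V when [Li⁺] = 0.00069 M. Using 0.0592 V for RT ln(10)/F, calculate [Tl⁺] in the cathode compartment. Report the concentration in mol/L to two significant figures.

0.089 M

Tl⁺/Tl is the cathode, Li⁺/Li the anode: E°cell = +2.76 V, n = 1.
Overall reaction: Tl⁺(aq) + Li(s) → Tl(s) + Li⁺(aq); Q = [Li⁺]^1/[Tl⁺]^1.
From E = E° − (0.0592/n) log Q: log Q = (E° − E)·n/0.0592 = (+2.76 − (+2.885))·1/0.0592 = -2.1115.
So 1·log[Tl⁺] = 1·log(0.00069) − log Q = -3.1612 − (-2.1115) = -1.0497; [Tl⁺] = 10^(-1.0497) ≈ 0.089 M.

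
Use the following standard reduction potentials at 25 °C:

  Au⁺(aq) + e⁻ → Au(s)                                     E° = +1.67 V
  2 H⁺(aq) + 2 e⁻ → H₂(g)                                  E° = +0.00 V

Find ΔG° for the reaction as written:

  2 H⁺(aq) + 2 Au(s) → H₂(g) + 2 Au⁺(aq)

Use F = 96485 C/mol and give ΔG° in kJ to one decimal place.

+322.3 kJ

As written, H⁺/H₂ is reduced (cathode) and Au⁺/Au is oxidised (anode), so E°cell = (+0.00) − (+1.67) = -1.67 V.
Balancing electrons gives n = 2.
ΔG° = −nFE° = −(2)(96485)(-1.67) = 322,260 J = +322.3 kJ.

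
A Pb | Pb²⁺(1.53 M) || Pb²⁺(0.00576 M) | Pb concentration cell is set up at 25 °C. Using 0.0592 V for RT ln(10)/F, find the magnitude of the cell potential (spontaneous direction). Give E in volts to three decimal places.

+0.072 V

For a concentration cell E°cell = 0. The 1.53 M side is the cathode (reduction is favoured where [Pb²⁺] is higher).
With n = 2, E = −(0.0592/2) log([Pb²⁺]ₐₙ/[Pb²⁺]꜀ₐₜ) = −(0.0592/2) log(0.00576/1.53) = −(0.0592/2)(-2.424) = +0.072 V.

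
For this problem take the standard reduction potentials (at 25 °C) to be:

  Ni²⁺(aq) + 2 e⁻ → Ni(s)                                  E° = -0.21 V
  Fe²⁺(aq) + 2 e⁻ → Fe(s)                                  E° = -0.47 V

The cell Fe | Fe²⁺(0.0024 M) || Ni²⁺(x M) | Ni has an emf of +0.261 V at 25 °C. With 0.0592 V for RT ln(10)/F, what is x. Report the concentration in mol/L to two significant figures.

0.0026 M

Ni²⁺/Ni is the cathode, Fe²⁺/Fe the anode: E°cell = +0.26 V, n = 2.
Overall reaction: Ni²⁺(aq) + Fe(s) → Ni(s) + Fe²⁺(aq); Q = [Fe²⁺]^1/[Ni²⁺]^1.
From E = E° − (0.0592/n) log Q: log Q = (E° − E)·n/0.0592 = (+0.26 − (+0.261))·2/0.0592 = -0.0338.
So 1·log[Ni²⁺] = 1·log(0.0024) − log Q = -2.6198 − (-0.0338) = -2.5860; [Ni²⁺] = 10^(-2.5860) ≈ 0.0026 M.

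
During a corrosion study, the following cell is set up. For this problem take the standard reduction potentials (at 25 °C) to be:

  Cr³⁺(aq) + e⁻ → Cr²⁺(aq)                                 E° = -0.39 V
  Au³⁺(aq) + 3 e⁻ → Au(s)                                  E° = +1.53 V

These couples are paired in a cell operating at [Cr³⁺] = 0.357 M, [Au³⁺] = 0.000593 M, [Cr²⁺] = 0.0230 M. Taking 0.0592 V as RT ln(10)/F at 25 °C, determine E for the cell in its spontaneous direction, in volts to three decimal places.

Au³⁺/Au is the cathode (higher E°), Cr³⁺/Cr²⁺ the anode: E°cell = +1.53 − (-0.39) = +1.92 V, n = 3.
Overall: Au³⁺(aq) + 3 Cr²⁺(aq) → Au(s) + 3 Cr³⁺(aq)
Q = [Cr³⁺]^3 / ([Au³⁺]·[Cr²⁺]^3); log Q = 6.800.
E = E° − (0.0592/n) log Q = +1.92 − (0.0592/3)(6.800) = +1.786 V.

+1.786 V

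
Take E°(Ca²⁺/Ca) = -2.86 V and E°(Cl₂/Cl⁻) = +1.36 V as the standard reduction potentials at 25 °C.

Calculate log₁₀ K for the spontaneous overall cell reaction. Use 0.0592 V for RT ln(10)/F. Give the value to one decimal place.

142.6

Cathode: Cl₂/Cl⁻; anode: Ca²⁺/Ca. E°cell = +4.22 V, n = 2.
log K = nE°cell / 0.0592 = (2)(+4.22) / 0.0592 = 142.6.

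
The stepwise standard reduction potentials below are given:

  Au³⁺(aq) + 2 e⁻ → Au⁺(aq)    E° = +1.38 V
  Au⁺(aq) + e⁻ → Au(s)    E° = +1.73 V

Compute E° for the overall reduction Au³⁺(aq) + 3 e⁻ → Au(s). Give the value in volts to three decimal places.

+1.497 V

Since ΔG° = −nFE° is additive over sequential reductions, n₃E°₃ = n₁E°₁ + n₂E°₂.
E°₃ = (2×+1.38 + 1×+1.73) / 3 = (+4.490) / 3 = +1.497 V.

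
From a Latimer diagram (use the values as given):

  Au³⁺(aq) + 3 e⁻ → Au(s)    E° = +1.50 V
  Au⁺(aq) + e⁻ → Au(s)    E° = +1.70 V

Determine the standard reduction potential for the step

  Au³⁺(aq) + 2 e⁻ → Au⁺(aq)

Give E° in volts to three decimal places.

+1.400 V

Sequential free energies add, so n₃E°₃ = n₁E°₁ + n₂E°₂.
With n₃ = 3, and the known step contributing 1×(+1.70) V, the unknown satisfies 2·E° = 3×(+1.50) − 1×(+1.70) = +2.800.
E° = +2.800 / 2 = +1.400 V.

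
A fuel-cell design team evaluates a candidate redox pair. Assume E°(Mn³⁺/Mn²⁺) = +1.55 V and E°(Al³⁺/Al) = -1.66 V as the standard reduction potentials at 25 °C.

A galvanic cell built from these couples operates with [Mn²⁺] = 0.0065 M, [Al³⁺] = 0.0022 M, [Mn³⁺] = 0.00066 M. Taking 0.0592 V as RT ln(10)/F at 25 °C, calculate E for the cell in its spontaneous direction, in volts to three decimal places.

Mn³⁺/Mn²⁺ is the cathode (higher E°), Al³⁺/Al the anode: E°cell = +1.55 − (-1.66) = +3.21 V, n = 3.
Overall: 3 Mn³⁺(aq) + Al(s) → 3 Mn²⁺(aq) + Al³⁺(aq)
Q = [Mn²⁺]^3·[Al³⁺] / ([Mn³⁺]^3); log Q = 0.323.
E = E° − (0.0592/n) log Q = +3.21 − (0.0592/3)(0.323) = +3.204 V.

+3.204 V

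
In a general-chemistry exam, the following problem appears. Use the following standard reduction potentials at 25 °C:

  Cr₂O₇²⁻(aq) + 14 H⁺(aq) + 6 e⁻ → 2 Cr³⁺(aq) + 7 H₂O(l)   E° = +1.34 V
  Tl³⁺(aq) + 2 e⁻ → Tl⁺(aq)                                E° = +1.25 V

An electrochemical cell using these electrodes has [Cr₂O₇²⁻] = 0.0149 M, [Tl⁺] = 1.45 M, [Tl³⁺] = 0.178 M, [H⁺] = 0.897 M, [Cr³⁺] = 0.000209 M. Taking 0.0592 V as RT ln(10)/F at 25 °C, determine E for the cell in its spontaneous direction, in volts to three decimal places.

+0.165 V

Cr₂O₇²⁻/Cr³⁺ is the cathode (higher E°), Tl³⁺/Tl⁺ the anode: E°cell = +1.34 − (+1.25) = +0.09 V, n = 6.
Overall: Cr₂O₇²⁻(aq) + 14 H⁺(aq) + 3 Tl⁺(aq) → 2 Cr³⁺(aq) + 7 H₂O(l) + 3 Tl³⁺(aq)
Q = [Cr³⁺]^2·[Tl³⁺]^3 / ([Cr₂O₇²⁻]·[H⁺]^14·[Tl⁺]^3); log Q = -7.605.
E = E° − (0.0592/n) log Q = +0.09 − (0.0592/6)(-7.605) = +0.165 V.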